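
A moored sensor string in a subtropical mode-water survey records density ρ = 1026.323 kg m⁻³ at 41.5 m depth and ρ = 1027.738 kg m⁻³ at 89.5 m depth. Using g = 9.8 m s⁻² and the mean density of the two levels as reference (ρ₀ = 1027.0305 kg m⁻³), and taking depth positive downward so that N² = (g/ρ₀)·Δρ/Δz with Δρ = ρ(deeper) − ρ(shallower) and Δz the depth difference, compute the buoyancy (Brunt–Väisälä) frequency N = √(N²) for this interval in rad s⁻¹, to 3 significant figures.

0.0168 rad s⁻¹

Δρ = 1027.738 − 1026.323 = 1.415 kg m⁻³ over Δz = 89.5 − 41.5 = 48 m.
N² = (9.8/1027.0305) × (1.415/48) = 2.8129 × 10⁻⁴ s⁻².
N = √(2.8129 × 10⁻⁴) = 0.016772 rad s⁻¹ ≈ 0.0168 rad s⁻¹.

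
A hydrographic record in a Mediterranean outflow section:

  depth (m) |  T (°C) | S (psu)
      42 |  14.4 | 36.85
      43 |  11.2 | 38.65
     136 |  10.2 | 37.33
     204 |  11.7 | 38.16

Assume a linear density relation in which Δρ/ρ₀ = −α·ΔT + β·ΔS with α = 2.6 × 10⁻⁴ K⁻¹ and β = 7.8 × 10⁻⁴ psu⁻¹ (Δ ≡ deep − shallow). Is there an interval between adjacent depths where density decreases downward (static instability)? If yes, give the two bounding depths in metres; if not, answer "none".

Evaluate Δρ/ρ₀ = −αΔT + βΔS across each adjacent pair:
  42–43 m: −αΔT+βΔS = −(2.6 × 10⁻⁴)(-3.2)+(7.8 × 10⁻⁴)(+1.80) = 2.2 × 10⁻³ → stable
  43–136 m: −αΔT+βΔS = −(2.6 × 10⁻⁴)(-1.0)+(7.8 × 10⁻⁴)(-1.32) = -7.7 × 10⁻⁴ → UNSTABLE
  136–204 m: −αΔT+βΔS = −(2.6 × 10⁻⁴)(+1.5)+(7.8 × 10⁻⁴)(+0.83) = 2.6 × 10⁻⁴ → stable
The 43–136 m interval has Δρ < 0: lighter water underlies denser water.

43–136 m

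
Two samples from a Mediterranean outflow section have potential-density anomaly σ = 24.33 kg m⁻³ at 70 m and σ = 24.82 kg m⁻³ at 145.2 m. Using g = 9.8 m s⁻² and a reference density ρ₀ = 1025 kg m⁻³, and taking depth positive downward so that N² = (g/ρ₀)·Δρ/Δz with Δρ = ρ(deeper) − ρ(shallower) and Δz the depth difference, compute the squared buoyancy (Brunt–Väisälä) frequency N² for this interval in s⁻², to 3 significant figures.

6.23 × 10⁻⁵ s⁻²

Δρ = 1024.82 − 1024.33 = 0.49 kg m⁻³ over Δz = 145.2 − 70 = 75.2 m.
N² = (9.8/1025) × (0.49/75.2) = 6.2299 × 10⁻⁵ s⁻² ≈ 6.23 × 10⁻⁵ s⁻².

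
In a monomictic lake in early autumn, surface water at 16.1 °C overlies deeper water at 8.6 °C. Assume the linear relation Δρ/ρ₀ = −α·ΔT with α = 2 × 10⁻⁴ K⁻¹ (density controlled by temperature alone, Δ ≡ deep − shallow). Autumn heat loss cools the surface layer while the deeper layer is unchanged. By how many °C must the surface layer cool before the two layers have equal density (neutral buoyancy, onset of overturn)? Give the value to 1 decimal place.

7.5 °C

With temperature the only control, equal density requires T_surf′ = T_deep.
T_surf′ = 8.6 °C.
Cooling required: 16.1 − 8.6 = 7.5 °C.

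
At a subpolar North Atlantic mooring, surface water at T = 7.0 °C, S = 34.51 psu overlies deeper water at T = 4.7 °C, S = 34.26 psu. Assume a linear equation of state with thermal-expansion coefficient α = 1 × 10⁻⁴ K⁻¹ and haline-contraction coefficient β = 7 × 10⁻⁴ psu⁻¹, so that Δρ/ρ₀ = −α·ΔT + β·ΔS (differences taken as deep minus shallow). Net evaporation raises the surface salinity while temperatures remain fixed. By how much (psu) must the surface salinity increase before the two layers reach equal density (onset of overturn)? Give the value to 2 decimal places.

0.08 psu

Neutral buoyancy requires −α(T_deep − T_surf) + β(S_deep − S_surf′) = 0.
S_surf′ = S_deep − (α/β)·ΔT = 34.26 − (1 × 10⁻⁴/7 × 10⁻⁴)·(-2.3) = 34.5886 psu.
Increase required: 34.5886 − 34.51 = 0.0786 psu.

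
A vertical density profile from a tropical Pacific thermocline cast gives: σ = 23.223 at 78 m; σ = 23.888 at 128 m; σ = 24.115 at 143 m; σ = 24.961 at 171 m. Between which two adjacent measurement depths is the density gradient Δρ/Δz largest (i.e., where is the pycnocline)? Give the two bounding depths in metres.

143–171 m

Compute the density gradient over each adjacent pair:
  78–128 m: Δρ/Δz = 0.665/50 = 0.013 kg m⁻⁴
  128–143 m: Δρ/Δz = 0.227/15 = 0.015 kg m⁻⁴
  143–171 m: Δρ/Δz = 0.846/28 = 0.030 kg m⁻⁴
The largest gradient is in the 143–171 m interval — the pycnocline.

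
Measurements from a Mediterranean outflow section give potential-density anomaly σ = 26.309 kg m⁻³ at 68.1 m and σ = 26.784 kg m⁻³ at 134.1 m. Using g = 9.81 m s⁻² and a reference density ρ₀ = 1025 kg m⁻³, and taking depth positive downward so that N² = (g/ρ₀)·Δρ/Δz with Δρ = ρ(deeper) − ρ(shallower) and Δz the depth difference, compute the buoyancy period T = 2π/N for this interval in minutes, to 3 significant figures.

12.6 min

Δρ = 1026.784 − 1026.309 = 0.475 kg m⁻³ over Δz = 134.1 − 68.1 = 66 m.
N² = (9.81/1025) × (0.475/66) = 6.8880 × 10⁻⁵ s⁻².
N = √(6.8880 × 10⁻⁵) = 8.2994 × 10⁻³ rad s⁻¹, so T = 2π/N = 757.07 s = 12.618 min ≈ 12.6 min.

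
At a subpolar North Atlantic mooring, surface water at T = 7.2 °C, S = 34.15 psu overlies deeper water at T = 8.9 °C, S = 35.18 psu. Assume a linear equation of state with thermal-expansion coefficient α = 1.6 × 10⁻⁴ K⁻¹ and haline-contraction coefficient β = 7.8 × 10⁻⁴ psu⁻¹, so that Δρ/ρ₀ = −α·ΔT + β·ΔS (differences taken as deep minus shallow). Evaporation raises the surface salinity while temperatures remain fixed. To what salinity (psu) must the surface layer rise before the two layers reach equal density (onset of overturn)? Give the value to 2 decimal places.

Neutral buoyancy requires −α(T_deep − T_surf) + β(S_deep − S_surf′) = 0.
S_surf′ = S_deep − (α/β)·ΔT = 35.18 − (1.6 × 10⁻⁴/7.8 × 10⁻⁴)·(+1.7) = 34.8313 psu.
Increase required: 34.8313 − 34.15 = 0.6813 psu.

34.83 psu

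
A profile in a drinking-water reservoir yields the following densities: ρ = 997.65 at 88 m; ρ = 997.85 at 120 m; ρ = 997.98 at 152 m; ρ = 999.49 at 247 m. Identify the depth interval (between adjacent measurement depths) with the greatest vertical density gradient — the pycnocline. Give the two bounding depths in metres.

Compute the density gradient over each adjacent pair:
  88–120 m: Δρ/Δz = 0.20/32 = 6.3 × 10⁻³ kg m⁻⁴
  120–152 m: Δρ/Δz = 0.13/32 = 4.1 × 10⁻³ kg m⁻⁴
  152–247 m: Δρ/Δz = 1.51/95 = 0.016 kg m⁻⁴
The largest gradient is in the 152–247 m interval — the pycnocline.

152–247 m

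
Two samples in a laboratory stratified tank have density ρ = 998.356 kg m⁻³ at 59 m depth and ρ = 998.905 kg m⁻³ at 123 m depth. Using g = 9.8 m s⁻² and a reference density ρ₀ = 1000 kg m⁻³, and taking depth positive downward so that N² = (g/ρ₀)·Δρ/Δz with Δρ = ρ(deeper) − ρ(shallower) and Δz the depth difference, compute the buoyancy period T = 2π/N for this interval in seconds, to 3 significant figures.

Δρ = 998.905 − 998.356 = 0.549 kg m⁻³ over Δz = 123 − 59 = 64 m.
N² = (9.8/1000) × (0.549/64) = 8.4066 × 10⁻⁵ s⁻².
N = √(8.4066 × 10⁻⁵) = 9.1688 × 10⁻³ rad s⁻¹, so T = 2π/N = 685.28 s ≈ 685 s.

685 s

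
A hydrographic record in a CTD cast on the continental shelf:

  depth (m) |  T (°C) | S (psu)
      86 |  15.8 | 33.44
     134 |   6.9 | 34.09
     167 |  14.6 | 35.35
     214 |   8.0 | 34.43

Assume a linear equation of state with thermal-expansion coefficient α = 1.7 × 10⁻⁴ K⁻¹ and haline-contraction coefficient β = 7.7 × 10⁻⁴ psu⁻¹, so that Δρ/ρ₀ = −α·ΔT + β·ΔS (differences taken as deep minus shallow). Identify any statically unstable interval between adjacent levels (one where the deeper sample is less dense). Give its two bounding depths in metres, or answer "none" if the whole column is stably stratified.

Evaluate Δρ/ρ₀ = −αΔT + βΔS across each adjacent pair:
  86–134 m: −αΔT+βΔS = −(1.7 × 10⁻⁴)(-8.9)+(7.7 × 10⁻⁴)(+0.65) = 2.0 × 10⁻³ → stable
  134–167 m: −αΔT+βΔS = −(1.7 × 10⁻⁴)(+7.7)+(7.7 × 10⁻⁴)(+1.26) = -3.4 × 10⁻⁴ → UNSTABLE
  167–214 m: −αΔT+βΔS = −(1.7 × 10⁻⁴)(-6.6)+(7.7 × 10⁻⁴)(-0.92) = 4.1 × 10⁻⁴ → stable
The 134–167 m interval has Δρ < 0: lighter water underlies denser water.

134–167 m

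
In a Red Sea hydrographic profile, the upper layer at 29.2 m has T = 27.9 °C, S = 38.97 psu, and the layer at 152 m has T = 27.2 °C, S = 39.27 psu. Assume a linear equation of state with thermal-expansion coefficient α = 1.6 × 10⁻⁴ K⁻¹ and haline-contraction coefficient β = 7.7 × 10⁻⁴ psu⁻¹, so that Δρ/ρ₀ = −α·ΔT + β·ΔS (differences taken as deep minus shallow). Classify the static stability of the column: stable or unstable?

stable

ΔT = 27.2 − 27.9 = -0.7 K and ΔS = 39.27 − 38.97 = +0.30 psu (deep − shallow).
−αΔT = 1.12 × 10⁻⁴; βΔS = 2.31 × 10⁻⁴; sum Δρ/ρ₀ = 3.43 × 10⁻⁴.
Δρ/ρ₀ > 0, so Δρ > 0: deeper water is denser → statically stable.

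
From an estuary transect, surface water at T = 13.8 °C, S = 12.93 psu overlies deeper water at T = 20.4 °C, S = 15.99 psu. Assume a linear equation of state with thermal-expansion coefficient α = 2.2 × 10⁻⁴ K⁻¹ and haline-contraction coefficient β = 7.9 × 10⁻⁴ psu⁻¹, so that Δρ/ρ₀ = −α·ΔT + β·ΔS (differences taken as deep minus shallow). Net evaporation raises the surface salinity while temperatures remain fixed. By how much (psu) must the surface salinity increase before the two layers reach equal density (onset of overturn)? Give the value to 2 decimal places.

1.22 psu

Neutral buoyancy requires −α(T_deep − T_surf) + β(S_deep − S_surf′) = 0.
S_surf′ = S_deep − (α/β)·ΔT = 15.99 − (2.2 × 10⁻⁴/7.9 × 10⁻⁴)·(+6.6) = 14.1520 psu.
Increase required: 14.1520 − 12.93 = 1.2220 psu.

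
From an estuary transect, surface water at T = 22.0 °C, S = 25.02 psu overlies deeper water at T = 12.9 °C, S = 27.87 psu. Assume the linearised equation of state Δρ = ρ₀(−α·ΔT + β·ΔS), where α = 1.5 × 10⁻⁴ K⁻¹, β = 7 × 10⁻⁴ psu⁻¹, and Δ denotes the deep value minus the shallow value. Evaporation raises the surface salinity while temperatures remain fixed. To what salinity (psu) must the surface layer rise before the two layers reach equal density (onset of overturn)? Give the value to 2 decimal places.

Neutral buoyancy requires −α(T_deep − T_surf) + β(S_deep − S_surf′) = 0.
S_surf′ = S_deep − (α/β)·ΔT = 27.87 − (1.5 × 10⁻⁴/7 × 10⁻⁴)·(-9.1) = 29.8200 psu.
Increase required: 29.8200 − 25.02 = 4.8000 psu.

29.82 psu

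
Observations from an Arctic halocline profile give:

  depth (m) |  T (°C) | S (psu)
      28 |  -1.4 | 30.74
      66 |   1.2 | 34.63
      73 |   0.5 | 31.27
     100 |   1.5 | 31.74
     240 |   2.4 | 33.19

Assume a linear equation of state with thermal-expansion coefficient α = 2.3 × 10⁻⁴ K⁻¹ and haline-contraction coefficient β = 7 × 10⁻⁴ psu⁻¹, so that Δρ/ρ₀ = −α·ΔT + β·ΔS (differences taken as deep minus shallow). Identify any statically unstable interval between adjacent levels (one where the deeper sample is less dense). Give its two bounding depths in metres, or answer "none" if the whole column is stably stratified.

Evaluate Δρ/ρ₀ = −αΔT + βΔS across each adjacent pair:
  28–66 m: −αΔT+βΔS = −(2.3 × 10⁻⁴)(+2.6)+(7 × 10⁻⁴)(+3.89) = 2.1 × 10⁻³ → stable
  66–73 m: −αΔT+βΔS = −(2.3 × 10⁻⁴)(-0.7)+(7 × 10⁻⁴)(-3.36) = -2.2 × 10⁻³ → UNSTABLE
  73–100 m: −αΔT+βΔS = −(2.3 × 10⁻⁴)(+1.0)+(7 × 10⁻⁴)(+0.47) = 9.9 × 10⁻⁵ → stable
  100–240 m: −αΔT+βΔS = −(2.3 × 10⁻⁴)(+0.9)+(7 × 10⁻⁴)(+1.45) = 8.1 × 10⁻⁴ → stable
The 66–73 m interval has Δρ < 0: lighter water underlies denser water.

66–73 m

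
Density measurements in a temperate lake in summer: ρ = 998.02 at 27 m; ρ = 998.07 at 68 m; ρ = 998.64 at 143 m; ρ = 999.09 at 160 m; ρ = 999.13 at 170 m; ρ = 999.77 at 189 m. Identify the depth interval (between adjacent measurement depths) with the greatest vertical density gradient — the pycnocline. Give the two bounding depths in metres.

170–189 m

Compute the density gradient over each adjacent pair:
  27–68 m: Δρ/Δz = 0.05/41 = 1.2 × 10⁻³ kg m⁻⁴
  68–143 m: Δρ/Δz = 0.57/75 = 7.6 × 10⁻³ kg m⁻⁴
  143–160 m: Δρ/Δz = 0.45/17 = 0.026 kg m⁻⁴
  160–170 m: Δρ/Δz = 0.04/10 = 4.0 × 10⁻³ kg m⁻⁴
  170–189 m: Δρ/Δz = 0.64/19 = 0.034 kg m⁻⁴
The largest gradient is in the 170–189 m interval — the pycnocline.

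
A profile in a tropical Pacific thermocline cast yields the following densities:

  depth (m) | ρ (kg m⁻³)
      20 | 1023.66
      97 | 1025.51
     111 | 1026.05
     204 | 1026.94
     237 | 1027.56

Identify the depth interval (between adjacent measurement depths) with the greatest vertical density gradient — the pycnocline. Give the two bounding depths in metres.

Compute the density gradient over each adjacent pair:
  20–97 m: Δρ/Δz = 1.85/77 = 0.024 kg m⁻⁴
  97–111 m: Δρ/Δz = 0.54/14 = 0.039 kg m⁻⁴
  111–204 m: Δρ/Δz = 0.89/93 = 9.6 × 10⁻³ kg m⁻⁴
  204–237 m: Δρ/Δz = 0.62/33 = 0.019 kg m⁻⁴
The largest gradient is in the 97–111 m interval — the pycnocline.

97–111 m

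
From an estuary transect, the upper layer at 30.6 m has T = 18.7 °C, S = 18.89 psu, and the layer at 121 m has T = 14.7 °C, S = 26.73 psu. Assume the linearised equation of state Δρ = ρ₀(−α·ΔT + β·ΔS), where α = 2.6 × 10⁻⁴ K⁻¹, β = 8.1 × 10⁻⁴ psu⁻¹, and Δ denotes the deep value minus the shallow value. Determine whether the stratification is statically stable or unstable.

stable

ΔT = 14.7 − 18.7 = -4.0 K and ΔS = 26.73 − 18.89 = +7.84 psu (deep − shallow).
−αΔT = 1.04 × 10⁻³; βΔS = 6.3504 × 10⁻³; sum Δρ/ρ₀ = 7.3904 × 10⁻³.
Δρ/ρ₀ > 0, so Δρ > 0: deeper water is denser → statically stable.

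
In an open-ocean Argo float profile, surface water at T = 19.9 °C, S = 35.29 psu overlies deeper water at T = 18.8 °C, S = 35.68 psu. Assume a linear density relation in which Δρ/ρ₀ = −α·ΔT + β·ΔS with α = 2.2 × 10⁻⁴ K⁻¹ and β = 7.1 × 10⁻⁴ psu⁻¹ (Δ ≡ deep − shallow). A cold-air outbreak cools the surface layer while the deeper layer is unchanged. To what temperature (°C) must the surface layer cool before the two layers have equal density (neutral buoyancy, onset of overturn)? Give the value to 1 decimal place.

17.5 °C

Neutral buoyancy requires Δρ = 0, i.e. −α(T_deep − T_surf′) + β(S_deep − S_surf) = 0.
T_surf′ = T_deep − (β/α)·ΔS = 18.8 − (7.1 × 10⁻⁴/2.2 × 10⁻⁴)·(+0.39) = 17.541 °C.
Cooling required: 19.9 − (17.541) = 2.359 °C.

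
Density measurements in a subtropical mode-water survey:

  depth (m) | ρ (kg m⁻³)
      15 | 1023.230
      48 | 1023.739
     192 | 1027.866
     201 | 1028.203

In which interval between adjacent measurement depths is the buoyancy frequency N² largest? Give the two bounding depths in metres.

Compute the density gradient over each adjacent pair:
  15–48 m: Δρ/Δz = 0.509/33 = 0.015 kg m⁻⁴
  48–192 m: Δρ/Δz = 4.127/144 = 0.029 kg m⁻⁴
  192–201 m: Δρ/Δz = 0.337/9 = 0.037 kg m⁻⁴
The largest gradient is in the 192–201 m interval — the pycnocline.

192–201 m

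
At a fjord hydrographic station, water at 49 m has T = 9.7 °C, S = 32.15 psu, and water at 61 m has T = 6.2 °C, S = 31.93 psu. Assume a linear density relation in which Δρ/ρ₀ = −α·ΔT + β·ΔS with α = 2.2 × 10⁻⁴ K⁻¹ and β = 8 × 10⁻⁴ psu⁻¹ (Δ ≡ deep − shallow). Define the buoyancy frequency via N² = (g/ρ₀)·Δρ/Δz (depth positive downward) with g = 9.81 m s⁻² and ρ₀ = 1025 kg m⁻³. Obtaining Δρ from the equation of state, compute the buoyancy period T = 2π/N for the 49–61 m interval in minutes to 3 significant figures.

4.75 min

ΔT = -3.5 K, ΔS = -0.22 psu (deep − shallow).
Δρ/ρ₀ = −αΔT + βΔS = 7.70 × 10⁻⁴ − 1.76 × 10⁻⁴ = 5.94 × 10⁻⁴, so Δρ ≈ 0.6089 kg m⁻³.
N² = (g/ρ₀)·Δρ/Δz = g·(Δρ/ρ₀)/Δz = 9.81 × 5.94 × 10⁻⁴ / 12 = 4.8560 × 10⁻⁴ s⁻².
N = √(4.8560 × 10⁻⁴) = 0.022036 rad s⁻¹ → T = 2π/N = 285.13 s = 4.7522 min ≈ 4.75 min.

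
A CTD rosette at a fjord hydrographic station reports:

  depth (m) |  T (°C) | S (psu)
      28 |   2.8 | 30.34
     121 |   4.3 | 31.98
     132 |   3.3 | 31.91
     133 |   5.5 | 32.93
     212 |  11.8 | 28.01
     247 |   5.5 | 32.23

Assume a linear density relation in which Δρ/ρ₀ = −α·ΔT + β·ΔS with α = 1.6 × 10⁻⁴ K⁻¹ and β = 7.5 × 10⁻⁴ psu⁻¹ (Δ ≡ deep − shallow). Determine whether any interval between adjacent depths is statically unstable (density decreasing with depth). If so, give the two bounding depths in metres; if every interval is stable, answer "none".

Evaluate Δρ/ρ₀ = −αΔT + βΔS across each adjacent pair:
  28–121 m: −αΔT+βΔS = −(1.6 × 10⁻⁴)(+1.5)+(7.5 × 10⁻⁴)(+1.64) = 9.9 × 10⁻⁴ → stable
  121–132 m: −αΔT+βΔS = −(1.6 × 10⁻⁴)(-1.0)+(7.5 × 10⁻⁴)(-0.07) = 1.1 × 10⁻⁴ → stable
  132–133 m: −αΔT+βΔS = −(1.6 × 10⁻⁴)(+2.2)+(7.5 × 10⁻⁴)(+1.02) = 4.1 × 10⁻⁴ → stable
  133–212 m: −αΔT+βΔS = −(1.6 × 10⁻⁴)(+6.3)+(7.5 × 10⁻⁴)(-4.92) = -4.7 × 10⁻³ → UNSTABLE
  212–247 m: −αΔT+βΔS = −(1.6 × 10⁻⁴)(-6.3)+(7.5 × 10⁻⁴)(+4.22) = 4.2 × 10⁻³ → stable
The 133–212 m interval has Δρ < 0: lighter water underlies denser water.

133–212 m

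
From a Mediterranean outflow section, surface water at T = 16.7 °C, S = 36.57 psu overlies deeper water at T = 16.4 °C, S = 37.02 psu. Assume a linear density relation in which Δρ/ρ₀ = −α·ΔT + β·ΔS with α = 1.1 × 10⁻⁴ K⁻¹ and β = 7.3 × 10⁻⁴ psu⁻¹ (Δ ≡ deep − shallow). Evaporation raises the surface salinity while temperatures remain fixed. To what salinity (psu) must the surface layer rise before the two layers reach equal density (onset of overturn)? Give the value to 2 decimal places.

37.07 psu

Neutral buoyancy requires −α(T_deep − T_surf) + β(S_deep − S_surf′) = 0.
S_surf′ = S_deep − (α/β)·ΔT = 37.02 − (1.1 × 10⁻⁴/7.3 × 10⁻⁴)·(-0.3) = 37.0652 psu.
Increase required: 37.0652 − 36.57 = 0.4952 psu.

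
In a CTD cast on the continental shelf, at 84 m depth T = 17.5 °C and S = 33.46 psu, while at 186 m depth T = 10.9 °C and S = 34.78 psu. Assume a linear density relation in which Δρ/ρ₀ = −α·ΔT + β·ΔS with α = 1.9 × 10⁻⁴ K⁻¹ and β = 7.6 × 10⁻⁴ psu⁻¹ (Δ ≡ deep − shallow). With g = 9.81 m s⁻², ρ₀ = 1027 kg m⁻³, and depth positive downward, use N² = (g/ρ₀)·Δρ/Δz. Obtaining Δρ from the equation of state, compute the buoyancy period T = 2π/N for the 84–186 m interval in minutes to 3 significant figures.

7.11 min

ΔT = -6.6 K, ΔS = +1.32 psu (deep − shallow).
Δρ/ρ₀ = −αΔT + βΔS = 1.254 × 10⁻³ + 1.0032 × 10⁻³ = 2.2572 × 10⁻³, so Δρ ≈ 2.318 kg m⁻³.
N² = (g/ρ₀)·Δρ/Δz = g·(Δρ/ρ₀)/Δz = 9.81 × 2.2572 × 10⁻³ / 102 = 2.1709 × 10⁻⁴ s⁻².
N = √(2.1709 × 10⁻⁴) = 0.014734 rad s⁻¹ → T = 2π/N = 426.44 s = 7.1073 min ≈ 7.11 min.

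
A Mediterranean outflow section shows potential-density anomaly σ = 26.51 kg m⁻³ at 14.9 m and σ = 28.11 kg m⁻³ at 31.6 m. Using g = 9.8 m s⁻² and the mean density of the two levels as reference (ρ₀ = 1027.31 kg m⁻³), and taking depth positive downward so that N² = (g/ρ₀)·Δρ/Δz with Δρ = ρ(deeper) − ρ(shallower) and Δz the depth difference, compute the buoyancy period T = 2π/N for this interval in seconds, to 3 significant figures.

Δρ = 1028.11 − 1026.51 = 1.60 kg m⁻³ over Δz = 31.6 − 14.9 = 16.7 m.
N² = (9.8/1027.31) × (1.60/16.7) = 9.1396 × 10⁻⁴ s⁻².
N = √(9.1396 × 10⁻⁴) = 0.030232 rad s⁻¹, so T = 2π/N = 207.83 s ≈ 208 s.

208 s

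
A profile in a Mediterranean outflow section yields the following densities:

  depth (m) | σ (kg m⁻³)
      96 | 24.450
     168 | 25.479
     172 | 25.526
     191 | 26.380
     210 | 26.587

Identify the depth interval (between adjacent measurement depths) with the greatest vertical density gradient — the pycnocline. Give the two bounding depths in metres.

172–191 m

Compute the density gradient over each adjacent pair:
  96–168 m: Δρ/Δz = 1.029/72 = 0.014 kg m⁻⁴
  168–172 m: Δρ/Δz = 0.047/4 = 0.012 kg m⁻⁴
  172–191 m: Δρ/Δz = 0.854/19 = 0.045 kg m⁻⁴
  191–210 m: Δρ/Δz = 0.207/19 = 0.011 kg m⁻⁴
The largest gradient is in the 172–191 m interval — the pycnocline.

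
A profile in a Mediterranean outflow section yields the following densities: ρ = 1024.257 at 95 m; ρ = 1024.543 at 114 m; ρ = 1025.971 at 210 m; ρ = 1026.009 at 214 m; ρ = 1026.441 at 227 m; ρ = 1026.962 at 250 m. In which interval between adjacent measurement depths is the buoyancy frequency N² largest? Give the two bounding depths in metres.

214–227 m

Compute the density gradient over each adjacent pair:
  95–114 m: Δρ/Δz = 0.286/19 = 0.015 kg m⁻⁴
  114–210 m: Δρ/Δz = 1.428/96 = 0.015 kg m⁻⁴
  210–214 m: Δρ/Δz = 0.038/4 = 9.5 × 10⁻³ kg m⁻⁴
  214–227 m: Δρ/Δz = 0.432/13 = 0.033 kg m⁻⁴
  227–250 m: Δρ/Δz = 0.521/23 = 0.023 kg m⁻⁴
The largest gradient is in the 214–227 m interval — the pycnocline.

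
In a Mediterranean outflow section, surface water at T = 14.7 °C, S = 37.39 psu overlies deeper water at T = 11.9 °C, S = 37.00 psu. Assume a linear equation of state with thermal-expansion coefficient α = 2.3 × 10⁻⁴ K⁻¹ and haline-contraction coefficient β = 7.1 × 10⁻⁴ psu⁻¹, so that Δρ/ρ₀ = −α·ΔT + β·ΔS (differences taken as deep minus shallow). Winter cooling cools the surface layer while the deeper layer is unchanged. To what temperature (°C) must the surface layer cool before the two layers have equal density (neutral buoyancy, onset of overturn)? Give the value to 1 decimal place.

Neutral buoyancy requires Δρ = 0, i.e. −α(T_deep − T_surf′) + β(S_deep − S_surf) = 0.
T_surf′ = T_deep − (β/α)·ΔS = 11.9 − (7.1 × 10⁻⁴/2.3 × 10⁻⁴)·(-0.39) = 13.104 °C.
Cooling required: 14.7 − (13.104) = 1.596 °C.

13.1 °C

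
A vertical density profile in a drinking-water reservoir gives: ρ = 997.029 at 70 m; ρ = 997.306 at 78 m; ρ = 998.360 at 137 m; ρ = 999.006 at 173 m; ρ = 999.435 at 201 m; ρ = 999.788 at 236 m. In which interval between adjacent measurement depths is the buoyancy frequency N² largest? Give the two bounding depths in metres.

70–78 m

Compute the density gradient over each adjacent pair:
  70–78 m: Δρ/Δz = 0.277/8 = 0.035 kg m⁻⁴
  78–137 m: Δρ/Δz = 1.054/59 = 0.018 kg m⁻⁴
  137–173 m: Δρ/Δz = 0.646/36 = 0.018 kg m⁻⁴
  173–201 m: Δρ/Δz = 0.429/28 = 0.015 kg m⁻⁴
  201–236 m: Δρ/Δz = 0.353/35 = 0.010 kg m⁻⁴
The largest gradient is in the 70–78 m interval — the pycnocline.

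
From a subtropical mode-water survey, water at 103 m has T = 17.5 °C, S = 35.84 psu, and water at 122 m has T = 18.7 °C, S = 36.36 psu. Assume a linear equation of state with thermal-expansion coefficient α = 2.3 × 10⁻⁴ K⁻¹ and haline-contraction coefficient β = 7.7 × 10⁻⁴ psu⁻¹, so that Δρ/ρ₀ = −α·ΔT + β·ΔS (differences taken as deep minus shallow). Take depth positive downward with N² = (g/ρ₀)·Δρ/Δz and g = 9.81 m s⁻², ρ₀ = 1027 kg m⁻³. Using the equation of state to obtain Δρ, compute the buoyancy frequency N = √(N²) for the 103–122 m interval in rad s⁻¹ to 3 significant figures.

8.01 × 10⁻³ rad s⁻¹

ΔT = +1.2 K, ΔS = +0.52 psu (deep − shallow).
Δρ/ρ₀ = −αΔT + βΔS = -2.76 × 10⁻⁴ + 4.004 × 10⁻⁴ = 1.244 × 10⁻⁴, so Δρ ≈ 0.1278 kg m⁻³.
N² = (g/ρ₀)·Δρ/Δz = g·(Δρ/ρ₀)/Δz = 9.81 × 1.244 × 10⁻⁴ / 19 = 6.4230 × 10⁻⁵ s⁻².
N = √(6.4230 × 10⁻⁵) = 8.0144 × 10⁻³ rad s⁻¹ ≈ 8.01 × 10⁻³ rad s⁻¹.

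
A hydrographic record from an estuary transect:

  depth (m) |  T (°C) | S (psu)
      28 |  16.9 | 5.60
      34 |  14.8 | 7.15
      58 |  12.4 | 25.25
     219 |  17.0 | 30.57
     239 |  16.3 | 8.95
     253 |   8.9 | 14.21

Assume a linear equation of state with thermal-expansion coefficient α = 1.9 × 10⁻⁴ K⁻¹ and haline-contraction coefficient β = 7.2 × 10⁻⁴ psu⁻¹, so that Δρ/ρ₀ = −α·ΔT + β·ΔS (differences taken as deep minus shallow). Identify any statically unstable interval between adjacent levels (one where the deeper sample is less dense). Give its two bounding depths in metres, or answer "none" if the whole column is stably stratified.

219–239 m

Evaluate Δρ/ρ₀ = −αΔT + βΔS across each adjacent pair:
  28–34 m: −αΔT+βΔS = −(1.9 × 10⁻⁴)(-2.1)+(7.2 × 10⁻⁴)(+1.55) = 1.5 × 10⁻³ → stable
  34–58 m: −αΔT+βΔS = −(1.9 × 10⁻⁴)(-2.4)+(7.2 × 10⁻⁴)(+18.10) = 0.013 → stable
  58–219 m: −αΔT+βΔS = −(1.9 × 10⁻⁴)(+4.6)+(7.2 × 10⁻⁴)(+5.32) = 3.0 × 10⁻³ → stable
  219–239 m: −αΔT+βΔS = −(1.9 × 10⁻⁴)(-0.7)+(7.2 × 10⁻⁴)(-21.62) = -0.015 → UNSTABLE
  239–253 m: −αΔT+βΔS = −(1.9 × 10⁻⁴)(-7.4)+(7.2 × 10⁻⁴)(+5.26) = 5.2 × 10⁻³ → stable
The 219–239 m interval has Δρ < 0: lighter water underlies denser water.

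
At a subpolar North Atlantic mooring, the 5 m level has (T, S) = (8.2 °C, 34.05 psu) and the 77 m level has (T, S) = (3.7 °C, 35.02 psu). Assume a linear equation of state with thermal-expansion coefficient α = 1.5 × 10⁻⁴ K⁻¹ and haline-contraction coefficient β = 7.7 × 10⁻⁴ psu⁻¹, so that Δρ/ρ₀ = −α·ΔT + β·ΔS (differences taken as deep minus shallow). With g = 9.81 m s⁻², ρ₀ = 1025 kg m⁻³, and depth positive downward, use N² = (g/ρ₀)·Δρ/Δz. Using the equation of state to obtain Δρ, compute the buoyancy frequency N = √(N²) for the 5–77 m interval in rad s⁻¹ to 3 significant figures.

0.0139 rad s⁻¹

ΔT = -4.5 K, ΔS = +0.97 psu (deep − shallow).
Δρ/ρ₀ = −αΔT + βΔS = 6.75 × 10⁻⁴ + 7.469 × 10⁻⁴ = 1.4219 × 10⁻³, so Δρ ≈ 1.457 kg m⁻³.
N² = (g/ρ₀)·Δρ/Δz = g·(Δρ/ρ₀)/Δz = 9.81 × 1.4219 × 10⁻³ / 72 = 1.9373 × 10⁻⁴ s⁻².
N = √(1.9373 × 10⁻⁴) = 0.013919 rad s⁻¹ ≈ 0.0139 rad s⁻¹.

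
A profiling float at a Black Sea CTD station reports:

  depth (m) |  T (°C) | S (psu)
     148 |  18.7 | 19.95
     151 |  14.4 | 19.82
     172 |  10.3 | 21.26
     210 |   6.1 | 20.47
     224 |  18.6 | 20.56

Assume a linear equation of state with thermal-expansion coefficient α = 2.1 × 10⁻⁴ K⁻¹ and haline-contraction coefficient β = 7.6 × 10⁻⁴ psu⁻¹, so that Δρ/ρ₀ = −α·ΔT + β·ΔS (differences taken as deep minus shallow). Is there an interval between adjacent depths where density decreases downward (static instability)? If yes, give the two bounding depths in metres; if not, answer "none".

Evaluate Δρ/ρ₀ = −αΔT + βΔS across each adjacent pair:
  148–151 m: −αΔT+βΔS = −(2.1 × 10⁻⁴)(-4.3)+(7.6 × 10⁻⁴)(-0.13) = 8.0 × 10⁻⁴ → stable
  151–172 m: −αΔT+βΔS = −(2.1 × 10⁻⁴)(-4.1)+(7.6 × 10⁻⁴)(+1.44) = 2.0 × 10⁻³ → stable
  172–210 m: −αΔT+βΔS = −(2.1 × 10⁻⁴)(-4.2)+(7.6 × 10⁻⁴)(-0.79) = 2.8 × 10⁻⁴ → stable
  210–224 m: −αΔT+βΔS = −(2.1 × 10⁻⁴)(+12.5)+(7.6 × 10⁻⁴)(+0.09) = -2.6 × 10⁻³ → UNSTABLE
The 210–224 m interval has Δρ < 0: lighter water underlies denser water.

210–224 m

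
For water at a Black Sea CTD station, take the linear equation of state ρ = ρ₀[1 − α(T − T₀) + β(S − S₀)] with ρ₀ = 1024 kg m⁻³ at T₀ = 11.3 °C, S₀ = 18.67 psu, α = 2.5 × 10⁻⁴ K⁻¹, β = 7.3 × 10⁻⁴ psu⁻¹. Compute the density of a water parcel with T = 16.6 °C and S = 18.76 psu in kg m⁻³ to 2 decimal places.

T − T₀ = +5.3 K, S − S₀ = +0.09 psu.
Bracket = 1 − α·(+5.3) + β·(+0.09) = 1 + (-1.2593 × 10⁻³) = 0.9987407.
ρ = 1024 × 0.9987407 = 1022.71 kg m⁻³.

1022.71 kg m⁻³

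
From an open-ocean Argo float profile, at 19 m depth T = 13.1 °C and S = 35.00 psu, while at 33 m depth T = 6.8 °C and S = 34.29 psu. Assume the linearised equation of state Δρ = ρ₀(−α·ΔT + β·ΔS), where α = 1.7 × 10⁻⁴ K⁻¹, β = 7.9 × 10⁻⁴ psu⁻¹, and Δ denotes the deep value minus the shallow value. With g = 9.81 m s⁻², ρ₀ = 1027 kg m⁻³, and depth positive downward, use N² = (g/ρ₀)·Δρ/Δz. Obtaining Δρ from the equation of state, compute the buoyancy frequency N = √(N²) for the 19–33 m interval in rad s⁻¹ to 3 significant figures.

ΔT = -6.3 K, ΔS = -0.71 psu (deep − shallow).
Δρ/ρ₀ = −αΔT + βΔS = 1.071 × 10⁻³ − 5.609 × 10⁻⁴ = 5.101 × 10⁻⁴, so Δρ ≈ 0.5239 kg m⁻³.
N² = (g/ρ₀)·Δρ/Δz = g·(Δρ/ρ₀)/Δz = 9.81 × 5.101 × 10⁻⁴ / 14 = 3.5743 × 10⁻⁴ s⁻².
N = √(3.5743 × 10⁻⁴) = 0.018906 rad s⁻¹ ≈ 0.0189 rad s⁻¹.

0.0189 rad s⁻¹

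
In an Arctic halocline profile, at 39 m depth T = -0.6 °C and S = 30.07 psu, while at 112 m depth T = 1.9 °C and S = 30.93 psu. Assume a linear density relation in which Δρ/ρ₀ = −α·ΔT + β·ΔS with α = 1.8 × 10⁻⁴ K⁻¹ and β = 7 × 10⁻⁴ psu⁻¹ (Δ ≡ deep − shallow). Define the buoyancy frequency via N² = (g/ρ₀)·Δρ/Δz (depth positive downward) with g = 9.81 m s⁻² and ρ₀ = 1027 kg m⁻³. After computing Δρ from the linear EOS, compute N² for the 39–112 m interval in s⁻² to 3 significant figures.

2.04 × 10⁻⁵ s⁻²

ΔT = +2.5 K, ΔS = +0.86 psu (deep − shallow).
Δρ/ρ₀ = −αΔT + βΔS = -4.50 × 10⁻⁴ + 6.02 × 10⁻⁴ = 1.52 × 10⁻⁴, so Δρ ≈ 0.1561 kg m⁻³.
N² = (g/ρ₀)·Δρ/Δz = g·(Δρ/ρ₀)/Δz = 9.81 × 1.52 × 10⁻⁴ / 73 = 2.0426 × 10⁻⁵ s⁻² ≈ 2.04 × 10⁻⁵ s⁻².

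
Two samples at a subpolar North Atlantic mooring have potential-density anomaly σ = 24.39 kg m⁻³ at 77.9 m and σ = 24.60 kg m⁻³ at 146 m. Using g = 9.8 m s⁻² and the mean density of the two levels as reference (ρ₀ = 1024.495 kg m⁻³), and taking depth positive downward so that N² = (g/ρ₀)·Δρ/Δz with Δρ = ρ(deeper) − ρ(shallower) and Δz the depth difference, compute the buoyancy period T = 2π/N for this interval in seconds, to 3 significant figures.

Δρ = 1024.60 − 1024.39 = 0.21 kg m⁻³ over Δz = 146 − 77.9 = 68.1 m.
N² = (9.8/1024.495) × (0.21/68.1) = 2.9498 × 10⁻⁵ s⁻².
N = √(2.9498 × 10⁻⁵) = 5.4312 × 10⁻³ rad s⁻¹, so T = 2π/N = 1.1569 × 10³ s ≈ 1.16 × 10³ s.
A positive N² confirms static stability across the interval.

1.16 × 10³ s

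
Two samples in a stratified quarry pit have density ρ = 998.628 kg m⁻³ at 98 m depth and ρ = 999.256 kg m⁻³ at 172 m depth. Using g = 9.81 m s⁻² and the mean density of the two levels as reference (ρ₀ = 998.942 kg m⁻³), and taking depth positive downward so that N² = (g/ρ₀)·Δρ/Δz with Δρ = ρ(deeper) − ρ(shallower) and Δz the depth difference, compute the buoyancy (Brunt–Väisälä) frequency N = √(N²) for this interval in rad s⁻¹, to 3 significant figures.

Δρ = 999.256 − 998.628 = 0.628 kg m⁻³ over Δz = 172 − 98 = 74 m.
N² = (9.81/998.942) × (0.628/74) = 8.3341 × 10⁻⁵ s⁻².
N = √(8.3341 × 10⁻⁵) = 9.1291 × 10⁻³ rad s⁻¹ ≈ 9.13 × 10⁻³ rad s⁻¹.

9.13 × 10⁻³ rad s⁻¹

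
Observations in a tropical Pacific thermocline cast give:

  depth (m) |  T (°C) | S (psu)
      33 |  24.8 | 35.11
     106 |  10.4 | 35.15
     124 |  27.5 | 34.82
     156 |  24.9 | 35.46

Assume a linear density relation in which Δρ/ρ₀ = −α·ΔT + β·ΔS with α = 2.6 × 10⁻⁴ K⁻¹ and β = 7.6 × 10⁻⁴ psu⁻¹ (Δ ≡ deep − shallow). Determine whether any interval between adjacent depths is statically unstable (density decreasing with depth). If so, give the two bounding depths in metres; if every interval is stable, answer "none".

106–124 m

Evaluate Δρ/ρ₀ = −αΔT + βΔS across each adjacent pair:
  33–106 m: −αΔT+βΔS = −(2.6 × 10⁻⁴)(-14.4)+(7.6 × 10⁻⁴)(+0.04) = 3.8 × 10⁻³ → stable
  106–124 m: −αΔT+βΔS = −(2.6 × 10⁻⁴)(+17.1)+(7.6 × 10⁻⁴)(-0.33) = -4.7 × 10⁻³ → UNSTABLE
  124–156 m: −αΔT+βΔS = −(2.6 × 10⁻⁴)(-2.6)+(7.6 × 10⁻⁴)(+0.64) = 1.2 × 10⁻³ → stable
The 106–124 m interval has Δρ < 0: lighter water underlies denser water.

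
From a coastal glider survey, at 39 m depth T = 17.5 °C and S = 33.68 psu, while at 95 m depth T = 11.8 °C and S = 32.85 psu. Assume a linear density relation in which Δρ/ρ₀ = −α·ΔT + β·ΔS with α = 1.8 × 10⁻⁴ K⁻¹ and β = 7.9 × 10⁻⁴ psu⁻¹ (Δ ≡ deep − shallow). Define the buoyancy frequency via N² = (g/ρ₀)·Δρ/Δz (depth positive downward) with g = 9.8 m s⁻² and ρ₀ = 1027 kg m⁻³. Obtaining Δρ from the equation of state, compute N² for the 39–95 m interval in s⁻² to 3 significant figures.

ΔT = -5.7 K, ΔS = -0.83 psu (deep − shallow).
Δρ/ρ₀ = −αΔT + βΔS = 1.026 × 10⁻³ − 6.557 × 10⁻⁴ = 3.703 × 10⁻⁴, so Δρ ≈ 0.3803 kg m⁻³.
N² = (g/ρ₀)·Δρ/Δz = g·(Δρ/ρ₀)/Δz = 9.8 × 3.703 × 10⁻⁴ / 56 = 6.4803 × 10⁻⁵ s⁻² ≈ 6.48 × 10⁻⁵ s⁻².

6.48 × 10⁻⁵ s⁻²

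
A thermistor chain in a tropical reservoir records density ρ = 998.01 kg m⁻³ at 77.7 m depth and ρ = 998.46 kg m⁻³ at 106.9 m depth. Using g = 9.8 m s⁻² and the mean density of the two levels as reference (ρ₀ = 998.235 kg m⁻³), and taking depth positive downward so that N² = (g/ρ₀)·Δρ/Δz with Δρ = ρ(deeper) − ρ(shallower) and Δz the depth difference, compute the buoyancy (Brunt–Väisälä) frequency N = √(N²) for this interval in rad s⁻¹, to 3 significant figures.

0.0123 rad s⁻¹

Δρ = 998.46 − 998.01 = 0.45 kg m⁻³ over Δz = 106.9 − 77.7 = 29.2 m.
N² = (9.8/998.235) × (0.45/29.2) = 1.5129 × 10⁻⁴ s⁻².
N = √(1.5129 × 10⁻⁴) = 0.012300 rad s⁻¹ ≈ 0.0123 rad s⁻¹.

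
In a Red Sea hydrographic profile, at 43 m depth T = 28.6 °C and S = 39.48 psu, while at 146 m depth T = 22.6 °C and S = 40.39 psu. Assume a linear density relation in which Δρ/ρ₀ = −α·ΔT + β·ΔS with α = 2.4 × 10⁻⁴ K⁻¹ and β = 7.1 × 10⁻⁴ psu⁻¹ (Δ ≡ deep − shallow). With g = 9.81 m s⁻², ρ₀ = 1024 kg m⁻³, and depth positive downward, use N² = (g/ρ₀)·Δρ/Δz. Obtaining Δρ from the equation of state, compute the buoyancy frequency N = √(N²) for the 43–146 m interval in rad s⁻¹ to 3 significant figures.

ΔT = -6.0 K, ΔS = +0.91 psu (deep − shallow).
Δρ/ρ₀ = −αΔT + βΔS = 1.44 × 10⁻³ + 6.461 × 10⁻⁴ = 2.0861 × 10⁻³, so Δρ ≈ 2.136 kg m⁻³.
N² = (g/ρ₀)·Δρ/Δz = g·(Δρ/ρ₀)/Δz = 9.81 × 2.0861 × 10⁻³ / 103 = 1.9869 × 10⁻⁴ s⁻².
N = √(1.9869 × 10⁻⁴) = 0.014096 rad s⁻¹ ≈ 0.0141 rad s⁻¹.

0.0141 rad s⁻¹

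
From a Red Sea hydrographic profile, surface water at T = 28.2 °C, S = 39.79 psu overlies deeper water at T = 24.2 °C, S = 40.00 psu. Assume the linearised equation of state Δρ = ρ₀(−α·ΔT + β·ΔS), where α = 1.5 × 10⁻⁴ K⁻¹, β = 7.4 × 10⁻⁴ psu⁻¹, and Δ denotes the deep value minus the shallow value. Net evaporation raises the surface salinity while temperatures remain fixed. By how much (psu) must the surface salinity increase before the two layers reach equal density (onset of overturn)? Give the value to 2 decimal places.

1.02 psu

Neutral buoyancy requires −α(T_deep − T_surf) + β(S_deep − S_surf′) = 0.
S_surf′ = S_deep − (α/β)·ΔT = 40.00 − (1.5 × 10⁻⁴/7.4 × 10⁻⁴)·(-4.0) = 40.8108 psu.
Increase required: 40.8108 − 39.79 = 1.0208 psu.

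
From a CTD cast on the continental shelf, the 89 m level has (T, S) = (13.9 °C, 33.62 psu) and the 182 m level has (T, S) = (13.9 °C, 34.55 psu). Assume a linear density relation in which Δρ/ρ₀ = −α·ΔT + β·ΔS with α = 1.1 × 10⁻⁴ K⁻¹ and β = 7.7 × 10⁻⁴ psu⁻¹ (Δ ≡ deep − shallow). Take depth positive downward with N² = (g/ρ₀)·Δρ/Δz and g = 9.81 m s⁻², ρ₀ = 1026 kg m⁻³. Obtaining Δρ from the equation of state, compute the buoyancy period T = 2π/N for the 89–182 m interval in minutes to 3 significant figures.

12.0 min

ΔT = +0.0 K, ΔS = +0.93 psu (deep − shallow).
Δρ/ρ₀ = −αΔT + βΔS = 0 + 7.161 × 10⁻⁴ = 7.161 × 10⁻⁴, so Δρ ≈ 0.7347 kg m⁻³.
N² = (g/ρ₀)·Δρ/Δz = g·(Δρ/ρ₀)/Δz = 9.81 × 7.161 × 10⁻⁴ / 93 = 7.5537 × 10⁻⁵ s⁻².
N = √(7.5537 × 10⁻⁵) = 8.6912 × 10⁻³ rad s⁻¹ → T = 2π/N = 722.94 s = 12.049 min ≈ 12.0 min.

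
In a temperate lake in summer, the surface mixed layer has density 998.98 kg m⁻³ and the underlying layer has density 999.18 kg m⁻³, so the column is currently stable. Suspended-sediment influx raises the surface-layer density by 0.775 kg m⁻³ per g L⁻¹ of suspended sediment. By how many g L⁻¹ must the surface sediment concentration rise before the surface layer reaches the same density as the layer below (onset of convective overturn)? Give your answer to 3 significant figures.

Density deficit of the surface layer: 999.18 − 998.98 = 0.2 kg m⁻³.
Required change = 0.2 / 0.775 = 0.258 g L⁻¹.

0.258 g L⁻¹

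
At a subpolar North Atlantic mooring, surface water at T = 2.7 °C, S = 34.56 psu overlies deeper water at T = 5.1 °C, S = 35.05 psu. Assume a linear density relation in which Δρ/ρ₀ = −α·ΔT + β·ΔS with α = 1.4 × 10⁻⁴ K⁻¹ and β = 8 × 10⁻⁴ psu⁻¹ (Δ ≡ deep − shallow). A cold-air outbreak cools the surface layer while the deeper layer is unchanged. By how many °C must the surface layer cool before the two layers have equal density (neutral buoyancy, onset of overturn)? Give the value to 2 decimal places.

0.40 °C

Neutral buoyancy requires Δρ = 0, i.e. −α(T_deep − T_surf′) + β(S_deep − S_surf) = 0.
T_surf′ = T_deep − (β/α)·ΔS = 5.1 − (8 × 10⁻⁴/1.4 × 10⁻⁴)·(+0.49) = 2.3000 °C.
Cooling required: 2.7 − (2.3000) = 0.4000 °C.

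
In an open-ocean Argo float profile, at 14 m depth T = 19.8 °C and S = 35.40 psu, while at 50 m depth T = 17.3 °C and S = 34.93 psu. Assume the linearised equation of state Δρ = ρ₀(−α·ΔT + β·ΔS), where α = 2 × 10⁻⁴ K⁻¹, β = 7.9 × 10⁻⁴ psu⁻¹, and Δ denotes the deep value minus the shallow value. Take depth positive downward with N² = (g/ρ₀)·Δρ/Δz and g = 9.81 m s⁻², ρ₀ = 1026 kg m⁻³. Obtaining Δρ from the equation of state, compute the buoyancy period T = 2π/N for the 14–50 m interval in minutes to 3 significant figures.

ΔT = -2.5 K, ΔS = -0.47 psu (deep − shallow).
Δρ/ρ₀ = −αΔT + βΔS = 5.00 × 10⁻⁴ − 3.713 × 10⁻⁴ = 1.287 × 10⁻⁴, so Δρ ≈ 0.1320 kg m⁻³.
N² = (g/ρ₀)·Δρ/Δz = g·(Δρ/ρ₀)/Δz = 9.81 × 1.287 × 10⁻⁴ / 36 = 3.5071 × 10⁻⁵ s⁻².
N = √(3.5071 × 10⁻⁵) = 5.9221 × 10⁻³ rad s⁻¹ → T = 2π/N = 1.0610 × 10³ s = 17.683 min ≈ 17.7 min.

17.7 min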